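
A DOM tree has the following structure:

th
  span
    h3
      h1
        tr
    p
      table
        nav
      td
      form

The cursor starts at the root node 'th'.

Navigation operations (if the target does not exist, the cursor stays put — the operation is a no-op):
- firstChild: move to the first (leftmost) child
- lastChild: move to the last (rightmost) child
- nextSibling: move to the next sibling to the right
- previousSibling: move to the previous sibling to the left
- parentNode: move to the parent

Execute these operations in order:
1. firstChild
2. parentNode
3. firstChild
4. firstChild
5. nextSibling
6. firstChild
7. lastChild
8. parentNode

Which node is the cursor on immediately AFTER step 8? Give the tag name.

After 1 (firstChild): span
After 2 (parentNode): th
After 3 (firstChild): span
After 4 (firstChild): h3
After 5 (nextSibling): p
After 6 (firstChild): table
After 7 (lastChild): nav
After 8 (parentNode): table

Answer: table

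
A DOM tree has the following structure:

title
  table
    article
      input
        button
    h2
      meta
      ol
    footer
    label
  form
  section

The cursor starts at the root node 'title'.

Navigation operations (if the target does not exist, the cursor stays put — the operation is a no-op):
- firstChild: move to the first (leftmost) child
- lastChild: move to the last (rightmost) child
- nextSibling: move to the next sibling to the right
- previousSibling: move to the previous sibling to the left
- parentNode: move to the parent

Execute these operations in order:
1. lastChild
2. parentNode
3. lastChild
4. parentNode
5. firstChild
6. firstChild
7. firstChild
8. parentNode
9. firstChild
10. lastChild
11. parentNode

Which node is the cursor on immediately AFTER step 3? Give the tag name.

After 1 (lastChild): section
After 2 (parentNode): title
After 3 (lastChild): section

Answer: section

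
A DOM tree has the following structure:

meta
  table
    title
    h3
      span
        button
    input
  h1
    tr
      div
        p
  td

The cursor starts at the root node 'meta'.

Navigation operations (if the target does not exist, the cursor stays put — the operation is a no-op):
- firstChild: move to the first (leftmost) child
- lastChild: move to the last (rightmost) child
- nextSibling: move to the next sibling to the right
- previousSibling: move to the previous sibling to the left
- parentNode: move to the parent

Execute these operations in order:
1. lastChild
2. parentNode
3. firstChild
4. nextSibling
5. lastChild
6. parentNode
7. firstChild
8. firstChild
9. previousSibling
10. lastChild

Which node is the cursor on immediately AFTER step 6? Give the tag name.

After 1 (lastChild): td
After 2 (parentNode): meta
After 3 (firstChild): table
After 4 (nextSibling): h1
After 5 (lastChild): tr
After 6 (parentNode): h1

Answer: h1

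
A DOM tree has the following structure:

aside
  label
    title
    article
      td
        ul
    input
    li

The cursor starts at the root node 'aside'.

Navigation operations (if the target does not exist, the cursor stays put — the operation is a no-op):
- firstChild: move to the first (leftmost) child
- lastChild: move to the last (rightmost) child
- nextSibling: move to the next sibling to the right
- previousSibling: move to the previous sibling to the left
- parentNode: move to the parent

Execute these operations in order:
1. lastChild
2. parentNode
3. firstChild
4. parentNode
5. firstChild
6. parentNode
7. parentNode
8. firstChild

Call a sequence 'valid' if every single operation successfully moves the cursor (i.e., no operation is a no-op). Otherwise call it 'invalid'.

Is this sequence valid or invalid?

After 1 (lastChild): label
After 2 (parentNode): aside
After 3 (firstChild): label
After 4 (parentNode): aside
After 5 (firstChild): label
After 6 (parentNode): aside
After 7 (parentNode): aside (no-op, stayed)
After 8 (firstChild): label

Answer: invalid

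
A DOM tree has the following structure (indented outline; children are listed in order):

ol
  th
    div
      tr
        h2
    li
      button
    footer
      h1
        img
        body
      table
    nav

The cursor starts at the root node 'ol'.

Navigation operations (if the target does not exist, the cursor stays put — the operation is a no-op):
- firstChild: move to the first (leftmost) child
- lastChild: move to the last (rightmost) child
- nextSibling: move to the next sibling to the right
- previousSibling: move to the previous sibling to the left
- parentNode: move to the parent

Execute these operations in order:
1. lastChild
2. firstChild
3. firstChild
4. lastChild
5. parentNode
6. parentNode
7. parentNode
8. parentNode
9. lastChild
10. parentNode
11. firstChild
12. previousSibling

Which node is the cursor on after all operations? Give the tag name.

Answer: th

Derivation:
After 1 (lastChild): th
After 2 (firstChild): div
After 3 (firstChild): tr
After 4 (lastChild): h2
After 5 (parentNode): tr
After 6 (parentNode): div
After 7 (parentNode): th
After 8 (parentNode): ol
After 9 (lastChild): th
After 10 (parentNode): ol
After 11 (firstChild): th
After 12 (previousSibling): th (no-op, stayed)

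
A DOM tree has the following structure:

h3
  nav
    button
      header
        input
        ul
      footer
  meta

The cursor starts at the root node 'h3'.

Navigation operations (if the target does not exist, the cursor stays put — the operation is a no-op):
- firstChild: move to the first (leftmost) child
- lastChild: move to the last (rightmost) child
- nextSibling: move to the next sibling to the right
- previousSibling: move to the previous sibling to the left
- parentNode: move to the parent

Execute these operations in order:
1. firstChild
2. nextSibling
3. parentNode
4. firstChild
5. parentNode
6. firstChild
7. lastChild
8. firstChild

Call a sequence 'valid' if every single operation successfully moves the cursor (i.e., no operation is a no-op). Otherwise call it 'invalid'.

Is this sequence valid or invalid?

Answer: valid

Derivation:
After 1 (firstChild): nav
After 2 (nextSibling): meta
After 3 (parentNode): h3
After 4 (firstChild): nav
After 5 (parentNode): h3
After 6 (firstChild): nav
After 7 (lastChild): button
After 8 (firstChild): header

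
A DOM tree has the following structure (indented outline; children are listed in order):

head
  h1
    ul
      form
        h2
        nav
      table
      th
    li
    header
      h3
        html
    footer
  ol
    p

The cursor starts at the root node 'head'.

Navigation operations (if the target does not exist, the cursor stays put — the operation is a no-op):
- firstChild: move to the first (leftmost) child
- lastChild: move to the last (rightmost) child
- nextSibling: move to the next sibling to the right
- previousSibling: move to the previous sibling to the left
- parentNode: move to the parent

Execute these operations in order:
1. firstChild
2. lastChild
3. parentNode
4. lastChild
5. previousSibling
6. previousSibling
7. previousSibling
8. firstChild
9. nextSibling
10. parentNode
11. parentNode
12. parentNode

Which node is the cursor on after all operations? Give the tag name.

After 1 (firstChild): h1
After 2 (lastChild): footer
After 3 (parentNode): h1
After 4 (lastChild): footer
After 5 (previousSibling): header
After 6 (previousSibling): li
After 7 (previousSibling): ul
After 8 (firstChild): form
After 9 (nextSibling): table
After 10 (parentNode): ul
After 11 (parentNode): h1
After 12 (parentNode): head

Answer: head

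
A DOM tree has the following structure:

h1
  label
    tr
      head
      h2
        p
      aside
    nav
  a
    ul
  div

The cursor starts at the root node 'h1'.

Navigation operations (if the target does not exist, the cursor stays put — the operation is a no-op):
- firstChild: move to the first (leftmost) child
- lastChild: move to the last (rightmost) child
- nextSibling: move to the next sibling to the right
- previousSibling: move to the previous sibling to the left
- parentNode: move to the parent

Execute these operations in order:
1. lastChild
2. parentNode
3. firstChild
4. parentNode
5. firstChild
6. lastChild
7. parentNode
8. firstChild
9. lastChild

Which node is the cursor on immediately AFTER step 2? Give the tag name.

After 1 (lastChild): div
After 2 (parentNode): h1

Answer: h1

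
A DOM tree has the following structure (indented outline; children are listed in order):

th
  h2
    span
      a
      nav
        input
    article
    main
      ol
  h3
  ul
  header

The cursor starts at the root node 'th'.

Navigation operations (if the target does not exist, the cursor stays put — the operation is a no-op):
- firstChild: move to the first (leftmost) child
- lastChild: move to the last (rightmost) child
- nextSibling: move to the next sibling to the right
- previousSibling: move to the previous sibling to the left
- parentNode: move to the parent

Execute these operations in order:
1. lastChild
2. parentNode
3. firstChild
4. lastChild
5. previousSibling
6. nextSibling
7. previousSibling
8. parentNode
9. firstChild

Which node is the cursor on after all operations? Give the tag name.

Answer: span

Derivation:
After 1 (lastChild): header
After 2 (parentNode): th
After 3 (firstChild): h2
After 4 (lastChild): main
After 5 (previousSibling): article
After 6 (nextSibling): main
After 7 (previousSibling): article
After 8 (parentNode): h2
After 9 (firstChild): span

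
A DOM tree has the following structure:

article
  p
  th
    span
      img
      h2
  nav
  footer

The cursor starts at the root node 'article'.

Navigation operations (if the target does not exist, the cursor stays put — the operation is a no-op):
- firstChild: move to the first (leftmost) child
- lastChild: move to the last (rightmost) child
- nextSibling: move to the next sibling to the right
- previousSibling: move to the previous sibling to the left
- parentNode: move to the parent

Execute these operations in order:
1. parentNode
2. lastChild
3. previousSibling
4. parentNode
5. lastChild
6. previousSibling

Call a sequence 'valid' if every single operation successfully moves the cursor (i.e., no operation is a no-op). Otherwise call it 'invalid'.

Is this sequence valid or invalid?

After 1 (parentNode): article (no-op, stayed)
After 2 (lastChild): footer
After 3 (previousSibling): nav
After 4 (parentNode): article
After 5 (lastChild): footer
After 6 (previousSibling): nav

Answer: invalid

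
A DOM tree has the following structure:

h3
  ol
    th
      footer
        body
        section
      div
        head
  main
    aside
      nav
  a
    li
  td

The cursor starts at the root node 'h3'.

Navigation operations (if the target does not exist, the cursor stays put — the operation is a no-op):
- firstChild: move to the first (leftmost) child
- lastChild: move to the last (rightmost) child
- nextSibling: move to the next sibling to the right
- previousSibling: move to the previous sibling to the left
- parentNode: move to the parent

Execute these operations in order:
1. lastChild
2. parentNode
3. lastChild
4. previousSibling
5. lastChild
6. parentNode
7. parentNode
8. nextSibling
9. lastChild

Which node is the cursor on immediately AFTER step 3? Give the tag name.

After 1 (lastChild): td
After 2 (parentNode): h3
After 3 (lastChild): td

Answer: td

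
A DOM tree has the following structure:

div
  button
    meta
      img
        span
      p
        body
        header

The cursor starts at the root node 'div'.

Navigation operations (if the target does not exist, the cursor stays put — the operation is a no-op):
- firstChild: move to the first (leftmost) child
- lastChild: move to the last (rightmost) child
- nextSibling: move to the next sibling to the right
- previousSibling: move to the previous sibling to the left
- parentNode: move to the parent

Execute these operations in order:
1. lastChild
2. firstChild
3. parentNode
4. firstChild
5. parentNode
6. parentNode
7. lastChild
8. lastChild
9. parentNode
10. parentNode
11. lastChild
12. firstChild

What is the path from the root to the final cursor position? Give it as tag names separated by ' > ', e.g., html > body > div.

After 1 (lastChild): button
After 2 (firstChild): meta
After 3 (parentNode): button
After 4 (firstChild): meta
After 5 (parentNode): button
After 6 (parentNode): div
After 7 (lastChild): button
After 8 (lastChild): meta
After 9 (parentNode): button
After 10 (parentNode): div
After 11 (lastChild): button
After 12 (firstChild): meta

Answer: div > button > meta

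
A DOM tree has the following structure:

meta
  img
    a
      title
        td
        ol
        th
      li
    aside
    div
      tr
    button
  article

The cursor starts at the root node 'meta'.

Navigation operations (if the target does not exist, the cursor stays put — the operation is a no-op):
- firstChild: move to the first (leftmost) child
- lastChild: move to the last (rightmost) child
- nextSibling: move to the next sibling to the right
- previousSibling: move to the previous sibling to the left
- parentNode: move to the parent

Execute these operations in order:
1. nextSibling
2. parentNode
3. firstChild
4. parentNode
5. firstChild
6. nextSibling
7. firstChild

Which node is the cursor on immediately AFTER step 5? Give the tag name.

After 1 (nextSibling): meta (no-op, stayed)
After 2 (parentNode): meta (no-op, stayed)
After 3 (firstChild): img
After 4 (parentNode): meta
After 5 (firstChild): img

Answer: img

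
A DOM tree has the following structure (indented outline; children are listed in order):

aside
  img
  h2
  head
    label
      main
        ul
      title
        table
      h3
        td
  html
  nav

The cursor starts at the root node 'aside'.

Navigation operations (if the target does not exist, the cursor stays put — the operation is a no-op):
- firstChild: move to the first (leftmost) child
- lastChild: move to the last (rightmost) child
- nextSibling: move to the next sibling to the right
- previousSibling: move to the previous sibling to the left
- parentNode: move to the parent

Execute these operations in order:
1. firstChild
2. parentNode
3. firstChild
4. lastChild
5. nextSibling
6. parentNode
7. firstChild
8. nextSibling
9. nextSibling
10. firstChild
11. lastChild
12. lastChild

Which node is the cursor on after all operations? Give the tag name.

After 1 (firstChild): img
After 2 (parentNode): aside
After 3 (firstChild): img
After 4 (lastChild): img (no-op, stayed)
After 5 (nextSibling): h2
After 6 (parentNode): aside
After 7 (firstChild): img
After 8 (nextSibling): h2
After 9 (nextSibling): head
After 10 (firstChild): label
After 11 (lastChild): h3
After 12 (lastChild): td

Answer: td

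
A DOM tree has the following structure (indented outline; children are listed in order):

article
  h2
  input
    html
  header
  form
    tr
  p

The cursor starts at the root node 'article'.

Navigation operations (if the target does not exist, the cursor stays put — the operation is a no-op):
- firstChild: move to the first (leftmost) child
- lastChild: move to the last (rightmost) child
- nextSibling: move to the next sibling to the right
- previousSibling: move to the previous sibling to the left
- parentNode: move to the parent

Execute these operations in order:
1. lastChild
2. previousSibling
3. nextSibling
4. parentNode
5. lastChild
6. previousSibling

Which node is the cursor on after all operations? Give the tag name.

After 1 (lastChild): p
After 2 (previousSibling): form
After 3 (nextSibling): p
After 4 (parentNode): article
After 5 (lastChild): p
After 6 (previousSibling): form

Answer: form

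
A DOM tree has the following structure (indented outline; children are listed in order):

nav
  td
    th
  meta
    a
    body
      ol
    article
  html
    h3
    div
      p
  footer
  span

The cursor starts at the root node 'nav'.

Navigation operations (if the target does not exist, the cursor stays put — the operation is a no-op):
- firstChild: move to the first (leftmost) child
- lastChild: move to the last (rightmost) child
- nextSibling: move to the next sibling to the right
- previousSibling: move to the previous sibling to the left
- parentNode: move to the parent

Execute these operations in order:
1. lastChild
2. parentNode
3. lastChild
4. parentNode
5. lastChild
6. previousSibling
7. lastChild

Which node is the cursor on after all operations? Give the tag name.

After 1 (lastChild): span
After 2 (parentNode): nav
After 3 (lastChild): span
After 4 (parentNode): nav
After 5 (lastChild): span
After 6 (previousSibling): footer
After 7 (lastChild): footer (no-op, stayed)

Answer: footer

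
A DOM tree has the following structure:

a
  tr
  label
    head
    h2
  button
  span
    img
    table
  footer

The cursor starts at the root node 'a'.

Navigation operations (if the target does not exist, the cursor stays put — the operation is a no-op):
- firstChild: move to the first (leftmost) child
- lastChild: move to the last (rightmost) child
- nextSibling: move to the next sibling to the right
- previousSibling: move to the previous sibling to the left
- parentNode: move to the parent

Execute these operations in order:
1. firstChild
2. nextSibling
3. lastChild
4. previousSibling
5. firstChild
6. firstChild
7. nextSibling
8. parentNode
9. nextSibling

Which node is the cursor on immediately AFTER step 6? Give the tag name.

Answer: head

Derivation:
After 1 (firstChild): tr
After 2 (nextSibling): label
After 3 (lastChild): h2
After 4 (previousSibling): head
After 5 (firstChild): head (no-op, stayed)
After 6 (firstChild): head (no-op, stayed)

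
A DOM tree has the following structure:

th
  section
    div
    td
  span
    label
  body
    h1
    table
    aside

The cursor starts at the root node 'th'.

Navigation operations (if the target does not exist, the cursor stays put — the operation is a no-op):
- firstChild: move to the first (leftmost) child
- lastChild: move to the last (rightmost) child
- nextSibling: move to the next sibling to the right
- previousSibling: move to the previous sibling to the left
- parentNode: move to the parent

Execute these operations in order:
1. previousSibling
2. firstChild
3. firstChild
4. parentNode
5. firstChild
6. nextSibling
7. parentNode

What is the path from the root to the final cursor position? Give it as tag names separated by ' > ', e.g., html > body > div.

After 1 (previousSibling): th (no-op, stayed)
After 2 (firstChild): section
After 3 (firstChild): div
After 4 (parentNode): section
After 5 (firstChild): div
After 6 (nextSibling): td
After 7 (parentNode): section

Answer: th > section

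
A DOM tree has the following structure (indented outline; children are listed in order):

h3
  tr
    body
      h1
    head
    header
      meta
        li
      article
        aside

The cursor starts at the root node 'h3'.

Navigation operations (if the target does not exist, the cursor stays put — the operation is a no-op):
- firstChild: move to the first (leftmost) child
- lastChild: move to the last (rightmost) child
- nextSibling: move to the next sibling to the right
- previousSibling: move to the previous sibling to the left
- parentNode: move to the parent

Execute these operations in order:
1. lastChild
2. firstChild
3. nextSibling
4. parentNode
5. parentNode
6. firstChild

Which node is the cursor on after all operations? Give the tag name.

Answer: tr

Derivation:
After 1 (lastChild): tr
After 2 (firstChild): body
After 3 (nextSibling): head
After 4 (parentNode): tr
After 5 (parentNode): h3
After 6 (firstChild): tr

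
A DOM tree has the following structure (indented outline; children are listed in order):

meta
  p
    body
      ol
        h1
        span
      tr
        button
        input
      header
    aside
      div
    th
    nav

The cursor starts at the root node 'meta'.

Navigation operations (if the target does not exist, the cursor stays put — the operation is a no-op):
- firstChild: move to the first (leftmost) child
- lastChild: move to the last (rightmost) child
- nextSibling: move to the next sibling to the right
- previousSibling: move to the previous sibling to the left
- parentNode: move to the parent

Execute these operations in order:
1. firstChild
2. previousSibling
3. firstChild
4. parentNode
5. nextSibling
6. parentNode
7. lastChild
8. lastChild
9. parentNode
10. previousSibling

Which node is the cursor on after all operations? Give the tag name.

After 1 (firstChild): p
After 2 (previousSibling): p (no-op, stayed)
After 3 (firstChild): body
After 4 (parentNode): p
After 5 (nextSibling): p (no-op, stayed)
After 6 (parentNode): meta
After 7 (lastChild): p
After 8 (lastChild): nav
After 9 (parentNode): p
After 10 (previousSibling): p (no-op, stayed)

Answer: p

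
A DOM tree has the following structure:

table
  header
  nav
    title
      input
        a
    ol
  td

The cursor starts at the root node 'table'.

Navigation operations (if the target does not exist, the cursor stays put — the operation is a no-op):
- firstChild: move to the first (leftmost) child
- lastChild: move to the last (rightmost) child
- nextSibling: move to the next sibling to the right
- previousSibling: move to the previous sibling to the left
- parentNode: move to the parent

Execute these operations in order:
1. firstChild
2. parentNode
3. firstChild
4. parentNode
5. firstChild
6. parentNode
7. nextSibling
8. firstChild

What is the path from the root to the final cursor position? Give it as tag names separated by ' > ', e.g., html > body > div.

Answer: table > header

Derivation:
After 1 (firstChild): header
After 2 (parentNode): table
After 3 (firstChild): header
After 4 (parentNode): table
After 5 (firstChild): header
After 6 (parentNode): table
After 7 (nextSibling): table (no-op, stayed)
After 8 (firstChild): header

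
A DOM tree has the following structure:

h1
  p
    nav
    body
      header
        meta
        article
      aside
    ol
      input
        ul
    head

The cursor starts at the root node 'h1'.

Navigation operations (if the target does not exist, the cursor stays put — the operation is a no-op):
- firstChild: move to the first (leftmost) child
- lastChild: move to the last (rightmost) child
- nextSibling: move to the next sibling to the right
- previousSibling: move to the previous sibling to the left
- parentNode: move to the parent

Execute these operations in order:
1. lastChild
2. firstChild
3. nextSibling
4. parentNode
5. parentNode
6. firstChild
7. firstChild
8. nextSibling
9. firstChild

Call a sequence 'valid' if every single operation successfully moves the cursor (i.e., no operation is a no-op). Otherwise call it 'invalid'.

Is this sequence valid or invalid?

After 1 (lastChild): p
After 2 (firstChild): nav
After 3 (nextSibling): body
After 4 (parentNode): p
After 5 (parentNode): h1
After 6 (firstChild): p
After 7 (firstChild): nav
After 8 (nextSibling): body
After 9 (firstChild): header

Answer: valid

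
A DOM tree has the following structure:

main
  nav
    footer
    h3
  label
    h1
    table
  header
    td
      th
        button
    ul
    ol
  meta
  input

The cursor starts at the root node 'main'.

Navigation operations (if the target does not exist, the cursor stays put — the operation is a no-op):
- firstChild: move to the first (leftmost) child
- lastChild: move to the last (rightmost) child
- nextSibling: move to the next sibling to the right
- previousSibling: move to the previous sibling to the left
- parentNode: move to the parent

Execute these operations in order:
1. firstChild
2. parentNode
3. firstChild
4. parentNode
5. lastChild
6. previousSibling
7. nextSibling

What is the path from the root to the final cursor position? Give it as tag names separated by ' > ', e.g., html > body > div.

After 1 (firstChild): nav
After 2 (parentNode): main
After 3 (firstChild): nav
After 4 (parentNode): main
After 5 (lastChild): input
After 6 (previousSibling): meta
After 7 (nextSibling): input

Answer: main > input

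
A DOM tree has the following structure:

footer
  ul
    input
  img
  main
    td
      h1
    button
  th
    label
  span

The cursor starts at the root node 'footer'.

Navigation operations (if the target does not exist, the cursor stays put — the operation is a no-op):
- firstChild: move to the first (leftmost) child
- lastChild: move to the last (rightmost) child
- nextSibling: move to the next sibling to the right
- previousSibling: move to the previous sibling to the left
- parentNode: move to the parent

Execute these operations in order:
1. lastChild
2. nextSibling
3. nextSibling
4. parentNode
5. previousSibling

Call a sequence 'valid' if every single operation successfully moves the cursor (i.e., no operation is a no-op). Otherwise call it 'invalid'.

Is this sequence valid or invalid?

Answer: invalid

Derivation:
After 1 (lastChild): span
After 2 (nextSibling): span (no-op, stayed)
After 3 (nextSibling): span (no-op, stayed)
After 4 (parentNode): footer
After 5 (previousSibling): footer (no-op, stayed)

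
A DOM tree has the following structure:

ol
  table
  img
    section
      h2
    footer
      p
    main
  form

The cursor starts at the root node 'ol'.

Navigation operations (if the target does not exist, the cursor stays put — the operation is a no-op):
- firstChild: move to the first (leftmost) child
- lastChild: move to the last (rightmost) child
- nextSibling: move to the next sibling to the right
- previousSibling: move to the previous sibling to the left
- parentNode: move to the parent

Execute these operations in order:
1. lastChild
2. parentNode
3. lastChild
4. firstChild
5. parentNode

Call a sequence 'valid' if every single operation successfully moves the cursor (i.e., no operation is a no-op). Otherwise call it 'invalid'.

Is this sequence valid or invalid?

After 1 (lastChild): form
After 2 (parentNode): ol
After 3 (lastChild): form
After 4 (firstChild): form (no-op, stayed)
After 5 (parentNode): ol

Answer: invalid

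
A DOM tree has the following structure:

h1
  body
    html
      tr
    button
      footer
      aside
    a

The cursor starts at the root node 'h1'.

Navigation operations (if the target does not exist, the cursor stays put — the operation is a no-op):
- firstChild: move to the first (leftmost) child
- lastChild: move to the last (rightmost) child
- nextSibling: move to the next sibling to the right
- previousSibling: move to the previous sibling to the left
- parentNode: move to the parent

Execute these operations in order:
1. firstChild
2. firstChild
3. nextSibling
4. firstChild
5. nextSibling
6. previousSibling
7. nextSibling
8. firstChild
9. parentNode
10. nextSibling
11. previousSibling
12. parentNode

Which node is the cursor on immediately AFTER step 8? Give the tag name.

After 1 (firstChild): body
After 2 (firstChild): html
After 3 (nextSibling): button
After 4 (firstChild): footer
After 5 (nextSibling): aside
After 6 (previousSibling): footer
After 7 (nextSibling): aside
After 8 (firstChild): aside (no-op, stayed)

Answer: aside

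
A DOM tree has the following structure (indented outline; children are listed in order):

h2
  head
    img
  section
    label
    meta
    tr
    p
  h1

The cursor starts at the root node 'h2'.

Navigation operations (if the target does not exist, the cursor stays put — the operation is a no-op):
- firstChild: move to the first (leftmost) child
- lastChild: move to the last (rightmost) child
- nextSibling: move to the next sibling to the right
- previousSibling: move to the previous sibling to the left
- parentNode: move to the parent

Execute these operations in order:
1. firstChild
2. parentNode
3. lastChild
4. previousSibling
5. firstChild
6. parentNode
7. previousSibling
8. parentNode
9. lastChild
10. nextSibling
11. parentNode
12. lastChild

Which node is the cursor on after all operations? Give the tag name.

After 1 (firstChild): head
After 2 (parentNode): h2
After 3 (lastChild): h1
After 4 (previousSibling): section
After 5 (firstChild): label
After 6 (parentNode): section
After 7 (previousSibling): head
After 8 (parentNode): h2
After 9 (lastChild): h1
After 10 (nextSibling): h1 (no-op, stayed)
After 11 (parentNode): h2
After 12 (lastChild): h1

Answer: h1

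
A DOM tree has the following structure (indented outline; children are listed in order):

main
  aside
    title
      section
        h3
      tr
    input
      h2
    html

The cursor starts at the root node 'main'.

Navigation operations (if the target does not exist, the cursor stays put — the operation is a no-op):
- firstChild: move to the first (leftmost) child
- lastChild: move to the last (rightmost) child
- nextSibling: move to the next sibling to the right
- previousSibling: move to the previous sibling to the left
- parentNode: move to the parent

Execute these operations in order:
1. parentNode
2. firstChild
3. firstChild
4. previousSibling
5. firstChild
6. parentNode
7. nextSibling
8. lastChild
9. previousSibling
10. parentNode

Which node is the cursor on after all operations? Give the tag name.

After 1 (parentNode): main (no-op, stayed)
After 2 (firstChild): aside
After 3 (firstChild): title
After 4 (previousSibling): title (no-op, stayed)
After 5 (firstChild): section
After 6 (parentNode): title
After 7 (nextSibling): input
After 8 (lastChild): h2
After 9 (previousSibling): h2 (no-op, stayed)
After 10 (parentNode): input

Answer: input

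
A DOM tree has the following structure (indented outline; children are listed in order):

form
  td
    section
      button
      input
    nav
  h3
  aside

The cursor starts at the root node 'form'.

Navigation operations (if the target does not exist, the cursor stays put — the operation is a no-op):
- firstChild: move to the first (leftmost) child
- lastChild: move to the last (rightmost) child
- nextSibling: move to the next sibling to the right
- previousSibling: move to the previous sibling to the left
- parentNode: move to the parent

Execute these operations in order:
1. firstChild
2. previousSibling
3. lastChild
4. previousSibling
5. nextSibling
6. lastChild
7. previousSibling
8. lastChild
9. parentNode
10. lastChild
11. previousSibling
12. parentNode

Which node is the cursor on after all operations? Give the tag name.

Answer: section

Derivation:
After 1 (firstChild): td
After 2 (previousSibling): td (no-op, stayed)
After 3 (lastChild): nav
After 4 (previousSibling): section
After 5 (nextSibling): nav
After 6 (lastChild): nav (no-op, stayed)
After 7 (previousSibling): section
After 8 (lastChild): input
After 9 (parentNode): section
After 10 (lastChild): input
After 11 (previousSibling): button
After 12 (parentNode): section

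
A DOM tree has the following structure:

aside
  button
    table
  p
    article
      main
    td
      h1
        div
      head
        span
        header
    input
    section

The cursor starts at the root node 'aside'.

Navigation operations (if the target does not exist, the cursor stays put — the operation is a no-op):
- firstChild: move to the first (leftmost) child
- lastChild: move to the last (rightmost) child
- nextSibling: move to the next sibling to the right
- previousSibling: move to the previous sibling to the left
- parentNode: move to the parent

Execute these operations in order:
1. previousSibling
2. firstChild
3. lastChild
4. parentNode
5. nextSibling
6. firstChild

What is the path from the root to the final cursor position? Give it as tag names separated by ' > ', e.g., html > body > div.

Answer: aside > p > article

Derivation:
After 1 (previousSibling): aside (no-op, stayed)
After 2 (firstChild): button
After 3 (lastChild): table
After 4 (parentNode): button
After 5 (nextSibling): p
After 6 (firstChild): article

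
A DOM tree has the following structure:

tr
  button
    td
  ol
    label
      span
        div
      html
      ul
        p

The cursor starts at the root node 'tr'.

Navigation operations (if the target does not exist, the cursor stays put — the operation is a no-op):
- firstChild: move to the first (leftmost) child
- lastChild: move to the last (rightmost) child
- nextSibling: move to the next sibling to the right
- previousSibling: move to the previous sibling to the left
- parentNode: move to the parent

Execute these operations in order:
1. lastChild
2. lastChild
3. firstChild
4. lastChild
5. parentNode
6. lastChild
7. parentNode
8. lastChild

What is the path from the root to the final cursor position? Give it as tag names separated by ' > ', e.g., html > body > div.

Answer: tr > ol > label > span > div

Derivation:
After 1 (lastChild): ol
After 2 (lastChild): label
After 3 (firstChild): span
After 4 (lastChild): div
After 5 (parentNode): span
After 6 (lastChild): div
After 7 (parentNode): span
After 8 (lastChild): div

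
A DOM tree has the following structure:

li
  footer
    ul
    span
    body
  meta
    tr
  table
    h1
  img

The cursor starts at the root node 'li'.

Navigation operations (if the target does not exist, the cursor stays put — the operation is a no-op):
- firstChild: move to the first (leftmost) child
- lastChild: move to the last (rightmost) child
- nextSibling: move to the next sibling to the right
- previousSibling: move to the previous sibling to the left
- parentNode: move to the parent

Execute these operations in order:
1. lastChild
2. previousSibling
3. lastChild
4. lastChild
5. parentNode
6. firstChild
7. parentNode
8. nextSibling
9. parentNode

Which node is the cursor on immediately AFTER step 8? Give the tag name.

Answer: img

Derivation:
After 1 (lastChild): img
After 2 (previousSibling): table
After 3 (lastChild): h1
After 4 (lastChild): h1 (no-op, stayed)
After 5 (parentNode): table
After 6 (firstChild): h1
After 7 (parentNode): table
After 8 (nextSibling): img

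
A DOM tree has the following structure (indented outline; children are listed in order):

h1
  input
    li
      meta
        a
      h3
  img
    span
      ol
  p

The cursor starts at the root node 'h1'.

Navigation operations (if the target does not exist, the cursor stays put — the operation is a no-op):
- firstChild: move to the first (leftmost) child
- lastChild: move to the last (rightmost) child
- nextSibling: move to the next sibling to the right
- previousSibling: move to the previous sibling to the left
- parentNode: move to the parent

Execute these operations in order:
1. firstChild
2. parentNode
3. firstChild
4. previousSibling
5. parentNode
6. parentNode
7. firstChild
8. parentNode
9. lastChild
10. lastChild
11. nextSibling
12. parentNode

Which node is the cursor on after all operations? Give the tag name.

Answer: h1

Derivation:
After 1 (firstChild): input
After 2 (parentNode): h1
After 3 (firstChild): input
After 4 (previousSibling): input (no-op, stayed)
After 5 (parentNode): h1
After 6 (parentNode): h1 (no-op, stayed)
After 7 (firstChild): input
After 8 (parentNode): h1
After 9 (lastChild): p
After 10 (lastChild): p (no-op, stayed)
After 11 (nextSibling): p (no-op, stayed)
After 12 (parentNode): h1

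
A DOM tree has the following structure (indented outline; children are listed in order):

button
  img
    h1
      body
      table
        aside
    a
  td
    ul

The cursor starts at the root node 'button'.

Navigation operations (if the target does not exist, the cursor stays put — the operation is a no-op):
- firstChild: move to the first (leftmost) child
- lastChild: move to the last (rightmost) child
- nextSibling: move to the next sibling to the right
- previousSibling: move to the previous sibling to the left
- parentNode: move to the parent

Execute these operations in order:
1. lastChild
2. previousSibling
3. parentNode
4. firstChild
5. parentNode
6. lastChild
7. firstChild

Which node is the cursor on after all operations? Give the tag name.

Answer: ul

Derivation:
After 1 (lastChild): td
After 2 (previousSibling): img
After 3 (parentNode): button
After 4 (firstChild): img
After 5 (parentNode): button
After 6 (lastChild): td
After 7 (firstChild): ul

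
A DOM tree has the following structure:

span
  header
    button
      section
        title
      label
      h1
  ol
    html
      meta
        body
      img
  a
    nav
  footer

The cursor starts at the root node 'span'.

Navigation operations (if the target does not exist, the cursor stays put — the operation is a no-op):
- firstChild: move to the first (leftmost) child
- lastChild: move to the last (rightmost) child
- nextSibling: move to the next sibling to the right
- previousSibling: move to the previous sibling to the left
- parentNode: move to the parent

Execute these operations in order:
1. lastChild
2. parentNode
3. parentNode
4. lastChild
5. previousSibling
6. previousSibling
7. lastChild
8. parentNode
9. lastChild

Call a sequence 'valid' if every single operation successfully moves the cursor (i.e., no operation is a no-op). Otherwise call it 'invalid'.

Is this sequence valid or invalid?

Answer: invalid

Derivation:
After 1 (lastChild): footer
After 2 (parentNode): span
After 3 (parentNode): span (no-op, stayed)
After 4 (lastChild): footer
After 5 (previousSibling): a
After 6 (previousSibling): ol
After 7 (lastChild): html
After 8 (parentNode): ol
After 9 (lastChild): html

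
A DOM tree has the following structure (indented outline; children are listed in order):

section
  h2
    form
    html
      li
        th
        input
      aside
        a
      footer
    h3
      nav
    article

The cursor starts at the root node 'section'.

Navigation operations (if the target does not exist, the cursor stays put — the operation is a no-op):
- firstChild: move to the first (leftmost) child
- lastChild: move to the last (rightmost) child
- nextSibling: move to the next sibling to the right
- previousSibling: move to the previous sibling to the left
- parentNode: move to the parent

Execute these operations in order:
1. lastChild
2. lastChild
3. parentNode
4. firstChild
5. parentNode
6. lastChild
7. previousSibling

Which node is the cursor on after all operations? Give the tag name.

After 1 (lastChild): h2
After 2 (lastChild): article
After 3 (parentNode): h2
After 4 (firstChild): form
After 5 (parentNode): h2
After 6 (lastChild): article
After 7 (previousSibling): h3

Answer: h3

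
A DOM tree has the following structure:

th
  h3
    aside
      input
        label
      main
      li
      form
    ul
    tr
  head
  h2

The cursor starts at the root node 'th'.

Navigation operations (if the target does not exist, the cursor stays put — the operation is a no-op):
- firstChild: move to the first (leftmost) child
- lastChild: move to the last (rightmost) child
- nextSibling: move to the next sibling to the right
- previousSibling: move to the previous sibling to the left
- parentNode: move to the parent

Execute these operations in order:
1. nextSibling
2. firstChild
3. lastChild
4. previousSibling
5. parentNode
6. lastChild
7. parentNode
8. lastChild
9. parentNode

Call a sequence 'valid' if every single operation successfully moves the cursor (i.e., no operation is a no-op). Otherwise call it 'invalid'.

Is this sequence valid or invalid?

After 1 (nextSibling): th (no-op, stayed)
After 2 (firstChild): h3
After 3 (lastChild): tr
After 4 (previousSibling): ul
After 5 (parentNode): h3
After 6 (lastChild): tr
After 7 (parentNode): h3
After 8 (lastChild): tr
After 9 (parentNode): h3

Answer: invalid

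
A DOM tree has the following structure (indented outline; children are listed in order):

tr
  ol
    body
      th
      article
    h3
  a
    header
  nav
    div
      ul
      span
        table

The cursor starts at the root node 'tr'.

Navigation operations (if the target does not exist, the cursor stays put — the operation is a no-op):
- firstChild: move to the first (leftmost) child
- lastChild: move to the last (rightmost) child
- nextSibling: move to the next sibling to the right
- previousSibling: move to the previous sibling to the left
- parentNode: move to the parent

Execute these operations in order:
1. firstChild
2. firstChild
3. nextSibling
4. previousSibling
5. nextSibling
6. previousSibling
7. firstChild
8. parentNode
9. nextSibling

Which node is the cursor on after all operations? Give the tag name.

Answer: h3

Derivation:
After 1 (firstChild): ol
After 2 (firstChild): body
After 3 (nextSibling): h3
After 4 (previousSibling): body
After 5 (nextSibling): h3
After 6 (previousSibling): body
After 7 (firstChild): th
After 8 (parentNode): body
After 9 (nextSibling): h3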